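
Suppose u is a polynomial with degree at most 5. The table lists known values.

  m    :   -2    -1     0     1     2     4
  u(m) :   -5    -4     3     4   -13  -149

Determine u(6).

-501

Write u(m) = am^5 + bm^4 + cm³ + dm² + em + p; the 6 given values yield a linear system in the 6 coefficients.
Solving, the top 2 coefficients vanish, and u(m) = -2m³ - 3m² + 6m + 3.
Then u(6) = -501.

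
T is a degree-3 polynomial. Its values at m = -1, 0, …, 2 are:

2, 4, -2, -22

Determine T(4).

-128

Write T(m) = am³ + bm² + cm + d; the 4 given values yield a linear system in the 4 coefficients.
Solving, T(m) = -m³ - 4m² - m + 4.
Then T(4) = -128.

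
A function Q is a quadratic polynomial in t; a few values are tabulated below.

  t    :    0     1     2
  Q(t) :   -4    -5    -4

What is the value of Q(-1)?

Write Q(t) = at² + bt + c; the 3 given values yield a linear system in the 3 coefficients.
Solving, Q(t) = t² - 2t - 4.
Then Q(-1) = -1.

-1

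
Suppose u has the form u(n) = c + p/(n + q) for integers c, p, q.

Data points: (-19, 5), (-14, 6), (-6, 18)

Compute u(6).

(u(n) − c)(n + q) = p for each data point; the three points give a linear system in c and q, then p follows.
Solving: c = 3, q = 4, p = -30, so u(n) = 3 − 30/(n + 4).
Then u(6) = 3 − 30/10 = 0.

0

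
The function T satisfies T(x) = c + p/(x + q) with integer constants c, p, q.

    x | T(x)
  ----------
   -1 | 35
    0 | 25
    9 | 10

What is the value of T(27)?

7

(T(x) − c)(x + q) = p for each data point; the three points give a linear system in c and q, then p follows.
Solving: c = 5, q = 3, p = 60, so T(x) = 5 + 60/(x + 3).
Then T(27) = 5 + 60/30 = 7.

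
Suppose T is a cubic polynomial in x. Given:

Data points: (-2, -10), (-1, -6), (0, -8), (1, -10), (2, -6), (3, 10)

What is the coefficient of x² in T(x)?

Write T(x) = ax³ + bx² + cx + d; the 6 given values yield a linear system in the 4 coefficients.
Solving, T(x) = x³ - 3x - 8.
The coefficient of x² is 0.

0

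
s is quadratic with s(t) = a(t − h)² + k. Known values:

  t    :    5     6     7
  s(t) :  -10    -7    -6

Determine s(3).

-22

First differences 3, 1; second difference -2 = 2a, so a = -1.
Expanding, the t-coefficient is −2ah = 2h; matching it to the data gives h = 7, and then k = -6.
So s(t) = -1(t − 7)² − 6.
s(3) = -1·(-4)² − 6 = -22.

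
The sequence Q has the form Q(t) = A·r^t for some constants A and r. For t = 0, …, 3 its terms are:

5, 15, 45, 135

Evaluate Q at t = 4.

405

Consecutive ratio: 15/5 = 3, and 45/15 = 3, so r = 3.
Then A·3^0 = 5 gives A = 5, and Q(t) = 5·3^t.
Q(4) = 5·3^4 = 405.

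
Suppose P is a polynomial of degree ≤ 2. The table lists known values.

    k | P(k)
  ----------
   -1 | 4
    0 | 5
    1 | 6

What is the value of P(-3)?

Write P(k) = ak² + bk + c; the 3 given values yield a linear system in the 3 coefficients.
Solving, the leading coefficient vanishes, and P(k) = k + 5.
Then P(-3) = 2.

2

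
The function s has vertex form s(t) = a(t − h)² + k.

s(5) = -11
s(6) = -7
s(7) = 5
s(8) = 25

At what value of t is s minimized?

5

First differences 4, 12, 20; second difference 8 = 2a, so a = 4.
Expanding, the t-coefficient is −2ah = -8h; matching it to the data gives h = 5, and then k = -11.
So s(t) = 4(t − 5)² − 11.
Hence h = 5.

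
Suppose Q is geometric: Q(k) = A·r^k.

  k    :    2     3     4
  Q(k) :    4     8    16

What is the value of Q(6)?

Consecutive ratio: 8/4 = 2, and 16/8 = 2, so r = 2.
Then A·2^2 = 4 gives A = 1, and Q(k) = 1·2^k.
Q(6) = 1·2^6 = 64.

64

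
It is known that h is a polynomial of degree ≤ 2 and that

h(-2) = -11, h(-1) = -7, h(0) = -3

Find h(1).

Write h(x) = ax² + bx + c; the 3 given values yield a linear system in the 3 coefficients.
Solving, the leading coefficient vanishes, and h(x) = 4x - 3.
Then h(1) = 1.

1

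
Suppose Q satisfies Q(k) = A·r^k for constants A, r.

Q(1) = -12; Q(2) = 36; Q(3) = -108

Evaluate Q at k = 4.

324

Consecutive ratio: 36/(-12) = -3, and -108/36 = -3, so r = -3.
Then A·(-3)^1 = -12 gives A = 4, and Q(k) = 4·(-3)^k.
Q(4) = 4·(-3)^4 = 324.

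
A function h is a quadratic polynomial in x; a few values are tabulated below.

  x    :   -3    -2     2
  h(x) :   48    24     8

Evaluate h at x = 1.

0

Write h(x) = ax² + bx + c; the 3 given values yield a linear system in the 3 coefficients.
Solving, h(x) = 4x² - 4x.
Then h(1) = 0.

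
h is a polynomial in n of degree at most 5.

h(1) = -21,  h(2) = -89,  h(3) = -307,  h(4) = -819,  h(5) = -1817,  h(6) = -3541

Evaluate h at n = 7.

-6279

First differences: -68, -218, -512, -998, -1724. Second differences: -150, -294, -486, -726. Third differences: -144, -192, -240. Fourth differences: -48, -48.
Level-4 differences are constant, so h has degree 4.
Fitting a degree-4 polynomial gives h(n) = -2n^4 - 4n³ - n² - 7n - 7.
Then h(7) = -6279.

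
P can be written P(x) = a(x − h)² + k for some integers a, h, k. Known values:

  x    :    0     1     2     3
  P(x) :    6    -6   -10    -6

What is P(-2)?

First differences -12, -4, 4; second difference 8 = 2a, so a = 4.
Expanding, the x-coefficient is −2ah = -8h; matching it to the data gives h = 2, and then k = -10.
So P(x) = 4(x − 2)² − 10.
P(-2) = 4·(-4)² − 10 = 54.

54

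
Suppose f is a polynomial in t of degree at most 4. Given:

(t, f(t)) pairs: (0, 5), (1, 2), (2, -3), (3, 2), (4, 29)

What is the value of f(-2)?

-43

First differences: -3, -5, 5, 27. Second differences: -2, 10, 22. Third differences: 12, 12.
Level-3 differences are constant, so f has degree 3.
Fitting a degree-3 polynomial gives f(t) = 2t³ - 7t² + 2t + 5.
Then f(-2) = -43.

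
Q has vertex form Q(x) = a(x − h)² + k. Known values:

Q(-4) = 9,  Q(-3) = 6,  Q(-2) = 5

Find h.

First differences -3, -1; second difference 2 = 2a, so a = 1.
Expanding, the x-coefficient is −2ah = -2h; matching it to the data gives h = -2, and then k = 5.
So Q(x) = 1(x + 2)² + 5.
Hence h = -2.

-2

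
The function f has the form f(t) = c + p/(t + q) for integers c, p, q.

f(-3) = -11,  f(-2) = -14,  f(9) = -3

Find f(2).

(f(t) − c)(t + q) = p for each data point; the three points give a linear system in c and q, then p follows.
Solving: c = -5, q = 0, p = 18, so f(t) = -5 + 18/(t + 0).
Then f(2) = -5 + 18/2 = 4.

4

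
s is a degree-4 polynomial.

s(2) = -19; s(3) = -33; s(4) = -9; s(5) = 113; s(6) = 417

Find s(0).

Write s(k) = ak^4 + bk³ + ck² + dk + e; the 5 given values yield a linear system in the 5 coefficients.
Solving, s(k) = k^4 - 4k³ - 3k + 3.
Then s(0) = 3.

3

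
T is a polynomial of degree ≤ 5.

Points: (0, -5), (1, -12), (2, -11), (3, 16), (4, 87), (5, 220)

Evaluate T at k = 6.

433

Write T(k) = ak^5 + bk^4 + ck³ + dk² + ek + p; the 6 given values yield a linear system in the 6 coefficients.
Solving, the top 2 coefficients vanish, and T(k) = 3k³ - 5k² - 5k - 5.
Then T(6) = 433.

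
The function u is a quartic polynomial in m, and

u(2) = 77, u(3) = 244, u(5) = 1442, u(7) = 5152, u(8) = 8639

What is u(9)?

13678

Write u(m) = am^4 + bm³ + cm² + dm + e; the 5 given values yield a linear system in the 5 coefficients.
Solving, u(m) = 2m^4 + 6m² + 7m + 7.
Then u(9) = 13678.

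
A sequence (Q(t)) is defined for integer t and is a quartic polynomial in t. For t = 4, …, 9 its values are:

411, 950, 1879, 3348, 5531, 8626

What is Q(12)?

First differences: 539, 929, 1469, 2183, 3095. Second differences: 390, 540, 714, 912. Third differences: 150, 174, 198. Fourth differences: 24, 24.
Level-4 differences are constant, so Q has degree 4.
Fitting a degree-4 polynomial gives Q(t) = t^4 + 3t³ - t² - 4t - 5.
Then Q(12) = 25723.

25723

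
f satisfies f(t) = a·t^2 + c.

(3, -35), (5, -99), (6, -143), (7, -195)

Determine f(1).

-3

From f(3) = -35 and f(5) = -99: 9a + c = -35 and 25a + c = -99.
Subtracting: 16a = -64, so a = -4; then c = -35 − (-4)·9 = 1.
So f(t) = -4t² + 1, and f(1) = -3.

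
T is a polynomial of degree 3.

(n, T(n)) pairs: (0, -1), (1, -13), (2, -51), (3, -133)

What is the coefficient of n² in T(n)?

-4

Write T(n) = an³ + bn² + cn + d; the 4 given values yield a linear system in the 4 coefficients.
Solving, T(n) = -3n³ - 4n² - 5n - 1.
The coefficient of n² is -4.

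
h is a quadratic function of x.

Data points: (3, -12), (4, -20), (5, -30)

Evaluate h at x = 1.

Write h(x) = ax² + bx + c; the 3 given values yield a linear system in the 3 coefficients.
Solving, h(x) = -x² - x.
Then h(1) = -2.

-2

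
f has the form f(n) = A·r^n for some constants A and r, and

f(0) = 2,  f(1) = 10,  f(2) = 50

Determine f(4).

Consecutive ratio: 10/2 = 5, and 50/10 = 5, so r = 5.
Then A·5^0 = 2 gives A = 2, and f(n) = 2·5^n.
f(4) = 2·5^4 = 1250.

1250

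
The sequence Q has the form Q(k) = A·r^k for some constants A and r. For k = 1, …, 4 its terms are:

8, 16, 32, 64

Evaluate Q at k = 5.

Consecutive ratio: 16/8 = 2, and 32/16 = 2, so r = 2.
Then A·2^1 = 8 gives A = 4, and Q(k) = 4·2^k.
Q(5) = 4·2^5 = 128.

128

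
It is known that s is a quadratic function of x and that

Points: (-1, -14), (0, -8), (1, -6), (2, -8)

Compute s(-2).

First differences: 6, 2, -2. Second differences: -4, -4.
Level-2 differences are constant, so s has degree 2.
Fitting a degree-2 polynomial gives s(x) = -2x² + 4x - 8.
Then s(-2) = -24.

-24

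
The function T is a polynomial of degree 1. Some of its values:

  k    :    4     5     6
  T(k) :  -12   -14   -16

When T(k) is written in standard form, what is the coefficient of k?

Write T(k) = ak + b; the 3 given values yield a linear system in the 2 coefficients.
Solving, T(k) = -2k - 4.
The coefficient of k is -2.

-2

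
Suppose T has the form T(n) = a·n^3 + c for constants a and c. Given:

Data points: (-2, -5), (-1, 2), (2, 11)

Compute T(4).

67

From T(-2) = -5 and T(-1) = 2: -8a + c = -5 and -1a + c = 2.
Subtracting: 7a = 7, so a = 1; then c = -5 − 1·(-8) = 3.
So T(n) = 1n³ + 3, and T(4) = 67.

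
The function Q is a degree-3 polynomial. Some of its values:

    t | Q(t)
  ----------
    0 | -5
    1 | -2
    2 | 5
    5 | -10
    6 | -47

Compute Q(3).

Write Q(t) = at³ + bt² + ct + d; the 5 given values yield a linear system in the 4 coefficients.
Solving, Q(t) = -t³ + 5t² - t - 5.
Then Q(3) = 10.

10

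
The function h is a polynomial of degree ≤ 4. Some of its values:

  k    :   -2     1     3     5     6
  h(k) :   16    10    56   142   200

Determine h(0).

2

Write h(k) = ak^4 + bk³ + ck² + dk + e; the 5 given values yield a linear system in the 5 coefficients.
Solving, the top 2 coefficients vanish, and h(k) = 5k² + 3k + 2.
Then h(0) = 2.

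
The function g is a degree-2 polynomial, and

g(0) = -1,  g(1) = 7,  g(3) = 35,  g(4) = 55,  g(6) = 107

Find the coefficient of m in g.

6

Write g(m) = am² + bm + c; the 5 given values yield a linear system in the 3 coefficients.
Solving, g(m) = 2m² + 6m - 1.
The coefficient of m is 6.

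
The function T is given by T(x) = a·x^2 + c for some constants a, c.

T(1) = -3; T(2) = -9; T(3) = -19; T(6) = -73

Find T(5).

-51

From T(1) = -3 and T(2) = -9: 1a + c = -3 and 4a + c = -9.
Subtracting: 3a = -6, so a = -2; then c = -3 − (-2)·1 = -1.
So T(x) = -2x² − 1, and T(5) = -51.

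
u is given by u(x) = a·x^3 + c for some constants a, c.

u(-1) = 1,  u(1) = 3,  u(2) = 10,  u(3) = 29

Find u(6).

From u(-1) = 1 and u(1) = 3: -1a + c = 1 and 1a + c = 3.
Subtracting: 2a = 2, so a = 1; then c = 1 − 1·(-1) = 2.
So u(x) = 1x³ + 2, and u(6) = 218.

218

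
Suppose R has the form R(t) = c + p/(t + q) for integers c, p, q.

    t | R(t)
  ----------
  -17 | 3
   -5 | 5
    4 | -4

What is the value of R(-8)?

4

(R(t) − c)(t + q) = p for each data point; the three points give a linear system in c and q, then p follows.
Solving: c = 2, q = -1, p = -18, so R(t) = 2 − 18/(t − 1).
Then R(-8) = 2 − 18/(-9) = 4.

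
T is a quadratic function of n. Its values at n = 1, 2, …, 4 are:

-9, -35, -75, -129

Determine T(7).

First differences: -26, -40, -54. Second differences: -14, -14.
Level-2 differences are constant, so T has degree 2.
Fitting a degree-2 polynomial gives T(n) = -7n² - 5n + 3.
Then T(7) = -375.

-375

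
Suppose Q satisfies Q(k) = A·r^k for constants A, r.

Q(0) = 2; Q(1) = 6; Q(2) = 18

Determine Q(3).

54

Consecutive ratio: 6/2 = 3, and 18/6 = 3, so r = 3.
Then A·3^0 = 2 gives A = 2, and Q(k) = 2·3^k.
Q(3) = 2·3^3 = 54.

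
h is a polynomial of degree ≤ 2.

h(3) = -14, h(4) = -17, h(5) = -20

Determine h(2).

-11

First differences: -3, -3.
Level-1 differences are constant, so h has degree 1.
Fitting a degree-1 polynomial gives h(t) = -3t - 5.
Then h(2) = -11.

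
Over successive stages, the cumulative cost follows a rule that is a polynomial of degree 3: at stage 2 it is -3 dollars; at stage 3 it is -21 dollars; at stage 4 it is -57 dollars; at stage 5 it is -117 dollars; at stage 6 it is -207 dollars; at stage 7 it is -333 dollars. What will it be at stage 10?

Write the value at m as T(m).
Write T(m) = am³ + bm² + cm + d; the 6 given values yield a linear system in the 4 coefficients.
Solving, T(m) = -m³ + m + 3.
Then T(10) = -987.

-987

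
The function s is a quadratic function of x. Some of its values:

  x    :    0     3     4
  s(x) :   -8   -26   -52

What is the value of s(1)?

-4

Write s(x) = ax² + bx + c; the 3 given values yield a linear system in the 3 coefficients.
Solving, s(x) = -5x² + 9x - 8.
Then s(1) = -4.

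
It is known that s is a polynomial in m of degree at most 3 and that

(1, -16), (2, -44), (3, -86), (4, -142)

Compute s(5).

First differences: -28, -42, -56. Second differences: -14, -14.
Level-2 differences are constant, so s has degree 2.
Fitting a degree-2 polynomial gives s(m) = -7m² - 7m - 2.
Then s(5) = -212.

-212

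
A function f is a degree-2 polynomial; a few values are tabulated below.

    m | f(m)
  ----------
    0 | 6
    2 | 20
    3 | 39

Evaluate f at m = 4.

Write f(m) = am² + bm + c; the 3 given values yield a linear system in the 3 coefficients.
Solving, f(m) = 4m² - m + 6.
Then f(4) = 66.

66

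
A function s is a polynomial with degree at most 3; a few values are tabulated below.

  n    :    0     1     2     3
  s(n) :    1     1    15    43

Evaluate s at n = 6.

First differences: 0, 14, 28. Second differences: 14, 14.
Level-2 differences are constant, so s has degree 2.
Fitting a degree-2 polynomial gives s(n) = 7n² - 7n + 1.
Then s(6) = 211.

211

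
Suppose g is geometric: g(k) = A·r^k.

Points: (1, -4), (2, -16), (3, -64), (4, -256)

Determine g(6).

-4096

Consecutive ratio: -16/(-4) = 4, and -64/(-16) = 4, so r = 4.
Then A·4^1 = -4 gives A = -1, and g(k) = -1·4^k.
g(6) = -1·4^6 = -4096.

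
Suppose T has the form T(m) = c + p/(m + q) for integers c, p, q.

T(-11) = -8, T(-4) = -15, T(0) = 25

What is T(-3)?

(T(m) − c)(m + q) = p for each data point; the three points give a linear system in c and q, then p follows.
Solving: c = -5, q = 1, p = 30, so T(m) = -5 + 30/(m + 1).
Then T(-3) = -5 + 30/(-2) = -20.

-20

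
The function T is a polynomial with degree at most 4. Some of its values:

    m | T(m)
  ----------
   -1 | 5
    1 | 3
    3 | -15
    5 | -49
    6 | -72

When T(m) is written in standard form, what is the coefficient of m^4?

Write T(m) = am^4 + bm³ + cm² + dm + e; the 5 given values yield a linear system in the 5 coefficients.
Solving, the top 2 coefficients vanish, and T(m) = -2m² - m + 6.
The coefficient of m^4 is 0.

0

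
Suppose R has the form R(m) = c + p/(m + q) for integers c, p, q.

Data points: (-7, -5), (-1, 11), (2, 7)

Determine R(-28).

(R(m) − c)(m + q) = p for each data point; the three points give a linear system in c and q, then p follows.
Solving: c = 3, q = 4, p = 24, so R(m) = 3 + 24/(m + 4).
Then R(-28) = 3 + 24/(-24) = 2.

2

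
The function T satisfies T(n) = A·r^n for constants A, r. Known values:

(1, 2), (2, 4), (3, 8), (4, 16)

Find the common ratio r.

Consecutive ratio: 4/2 = 2, and 8/4 = 2, so r = 2.
Then A·2^1 = 2 gives A = 1, and T(n) = 1·2^n.

2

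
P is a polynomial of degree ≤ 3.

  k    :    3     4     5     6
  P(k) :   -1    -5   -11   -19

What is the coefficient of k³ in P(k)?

0

First differences: -4, -6, -8. Second differences: -2, -2.
Level-2 differences are constant, so P has degree 2.
Fitting a degree-2 polynomial gives P(k) = -k² + 3k - 1.
The coefficient of k³ is 0.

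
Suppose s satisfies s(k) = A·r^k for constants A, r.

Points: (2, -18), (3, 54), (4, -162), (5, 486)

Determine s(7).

4374

Consecutive ratio: 54/(-18) = -3, and -162/54 = -3, so r = -3.
Then A·(-3)^2 = -18 gives A = -2, and s(k) = -2·(-3)^k.
s(7) = -2·(-3)^7 = 4374.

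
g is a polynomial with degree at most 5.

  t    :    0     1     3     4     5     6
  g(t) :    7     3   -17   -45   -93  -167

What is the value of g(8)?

-417

Write g(t) = at^5 + bt^4 + ct³ + dt² + et + p; the 6 given values yield a linear system in the 6 coefficients.
Solving, the top 2 coefficients vanish, and g(t) = -t³ + 2t² - 5t + 7.
Then g(8) = -417.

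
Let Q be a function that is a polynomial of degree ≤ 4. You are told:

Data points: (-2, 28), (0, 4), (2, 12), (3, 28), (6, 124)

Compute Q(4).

52

Write Q(x) = ax^4 + bx³ + cx² + dx + e; the 5 given values yield a linear system in the 5 coefficients.
Solving, the top 2 coefficients vanish, and Q(x) = 4x² - 4x + 4.
Then Q(4) = 52.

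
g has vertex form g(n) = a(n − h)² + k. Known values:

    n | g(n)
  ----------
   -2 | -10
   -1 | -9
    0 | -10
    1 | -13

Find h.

-1

First differences 1, -1, -3; second difference -2 = 2a, so a = -1.
Expanding, the n-coefficient is −2ah = 2h; matching it to the data gives h = -1, and then k = -9.
So g(n) = -1(n + 1)² − 9.
Hence h = -1.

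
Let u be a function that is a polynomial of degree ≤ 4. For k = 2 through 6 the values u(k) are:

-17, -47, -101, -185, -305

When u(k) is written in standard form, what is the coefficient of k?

Write u(k) = ak^4 + bk³ + ck² + dk + e; the 5 given values yield a linear system in the 5 coefficients.
Solving, the leading coefficient vanishes, and u(k) = -k³ - 3k² + 4k - 5.
The coefficient of k is 4.

4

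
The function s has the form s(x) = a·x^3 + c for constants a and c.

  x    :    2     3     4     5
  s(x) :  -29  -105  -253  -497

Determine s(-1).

From s(2) = -29 and s(3) = -105: 8a + c = -29 and 27a + c = -105.
Subtracting: 19a = -76, so a = -4; then c = -29 − (-4)·8 = 3.
So s(x) = -4x³ + 3, and s(-1) = 7.

7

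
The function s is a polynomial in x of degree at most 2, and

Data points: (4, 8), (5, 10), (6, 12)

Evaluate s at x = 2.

Write s(x) = ax² + bx + c; the 3 given values yield a linear system in the 3 coefficients.
Solving, the leading coefficient vanishes, and s(x) = 2x.
Then s(2) = 4.

4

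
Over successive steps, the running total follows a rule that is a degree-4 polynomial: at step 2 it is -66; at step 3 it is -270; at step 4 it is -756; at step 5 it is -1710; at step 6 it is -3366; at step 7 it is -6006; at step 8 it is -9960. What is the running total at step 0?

Write the value at n as P(n).
First differences: -204, -486, -954, -1656, -2640, -3954. Second differences: -282, -468, -702, -984, -1314. Third differences: -186, -234, -282, -330. Fourth differences: -48, -48, -48.
Level-4 differences are constant, so P has degree 4.
Fitting a degree-4 polynomial gives P(n) = -2n^4 - 3n³ - 4n² + 3n.
Then P(0) = 0.

0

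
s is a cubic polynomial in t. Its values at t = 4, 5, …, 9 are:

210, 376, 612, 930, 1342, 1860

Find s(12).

First differences: 166, 236, 318, 412, 518. Second differences: 70, 82, 94, 106. Third differences: 12, 12, 12.
Level-3 differences are constant, so s has degree 3.
Fitting a degree-3 polynomial gives s(t) = 2t³ + 5t² - t + 6.
Then s(12) = 4170.

4170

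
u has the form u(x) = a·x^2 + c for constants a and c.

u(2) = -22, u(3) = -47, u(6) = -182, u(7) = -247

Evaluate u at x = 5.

-127

From u(2) = -22 and u(3) = -47: 4a + c = -22 and 9a + c = -47.
Subtracting: 5a = -25, so a = -5; then c = -22 − (-5)·4 = -2.
So u(x) = -5x² − 2, and u(5) = -127.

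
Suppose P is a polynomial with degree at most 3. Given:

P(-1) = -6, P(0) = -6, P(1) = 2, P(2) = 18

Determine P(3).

Write P(k) = ak³ + bk² + ck + d; the 4 given values yield a linear system in the 4 coefficients.
Solving, the leading coefficient vanishes, and P(k) = 4k² + 4k - 6.
Then P(3) = 42.

42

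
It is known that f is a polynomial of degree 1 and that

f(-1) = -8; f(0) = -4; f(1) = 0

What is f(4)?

First differences: 4, 4.
Level-1 differences are constant, so f has degree 1.
Fitting a degree-1 polynomial gives f(n) = 4n - 4.
Then f(4) = 12.

12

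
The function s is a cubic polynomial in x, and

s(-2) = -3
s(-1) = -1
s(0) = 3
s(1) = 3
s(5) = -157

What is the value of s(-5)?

Write s(x) = ax³ + bx² + cx + d; the 5 given values yield a linear system in the 4 coefficients.
Solving, s(x) = -x³ - 2x² + 3x + 3.
Then s(-5) = 63.

63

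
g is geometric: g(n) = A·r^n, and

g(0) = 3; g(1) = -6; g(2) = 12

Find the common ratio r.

Consecutive ratio: -6/3 = -2, and 12/(-6) = -2, so r = -2.
Then A·(-2)^0 = 3 gives A = 3, and g(n) = 3·(-2)^n.

-2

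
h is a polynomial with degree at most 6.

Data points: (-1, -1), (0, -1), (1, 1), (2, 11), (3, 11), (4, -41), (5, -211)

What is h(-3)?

First differences: 0, 2, 10, 0, -52, -170. Second differences: 2, 8, -10, -52, -118. Third differences: 6, -18, -42, -66. Fourth differences: -24, -24, -24.
Level-4 differences are constant, so h has degree 4.
Fitting a degree-4 polynomial gives h(n) = -n^4 + 3n³ + 2n² - 2n - 1.
Then h(-3) = -139.

-139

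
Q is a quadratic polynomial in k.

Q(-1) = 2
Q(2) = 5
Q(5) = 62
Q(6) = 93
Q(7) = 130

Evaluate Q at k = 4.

Write Q(k) = ak² + bk + c; the 5 given values yield a linear system in the 3 coefficients.
Solving, Q(k) = 3k² - 2k - 3.
Then Q(4) = 37.

37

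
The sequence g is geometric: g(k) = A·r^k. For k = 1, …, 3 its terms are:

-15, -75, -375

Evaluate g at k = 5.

Consecutive ratio: -75/(-15) = 5, and -375/(-75) = 5, so r = 5.
Then A·5^1 = -15 gives A = -3, and g(k) = -3·5^k.
g(5) = -3·5^5 = -9375.

-9375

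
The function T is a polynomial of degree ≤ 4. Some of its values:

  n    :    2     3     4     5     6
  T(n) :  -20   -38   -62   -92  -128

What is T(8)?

First differences: -18, -24, -30, -36. Second differences: -6, -6, -6.
Level-2 differences are constant, so T has degree 2.
Fitting a degree-2 polynomial gives T(n) = -3n² - 3n - 2.
Then T(8) = -218.

-218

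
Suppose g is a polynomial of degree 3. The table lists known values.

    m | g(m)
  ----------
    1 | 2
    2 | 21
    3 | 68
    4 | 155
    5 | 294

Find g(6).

497

First differences: 19, 47, 87, 139. Second differences: 28, 40, 52. Third differences: 12, 12.
Level-3 differences are constant, so g has degree 3.
Fitting a degree-3 polynomial gives g(m) = 2m³ + 2m² - m - 1.
Then g(6) = 497.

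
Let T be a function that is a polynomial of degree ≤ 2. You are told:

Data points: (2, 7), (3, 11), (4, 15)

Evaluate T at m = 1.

First differences: 4, 4.
Level-1 differences are constant, so T has degree 1.
Fitting a degree-1 polynomial gives T(m) = 4m - 1.
Then T(1) = 3.

3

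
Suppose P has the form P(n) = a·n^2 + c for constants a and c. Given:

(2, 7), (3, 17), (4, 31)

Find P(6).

From P(2) = 7 and P(3) = 17: 4a + c = 7 and 9a + c = 17.
Subtracting: 5a = 10, so a = 2; then c = 7 − 2·4 = -1.
So P(n) = 2n² − 1, and P(6) = 71.

71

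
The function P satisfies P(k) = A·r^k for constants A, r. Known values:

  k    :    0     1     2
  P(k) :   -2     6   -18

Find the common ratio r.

-3

Consecutive ratio: 6/(-2) = -3, and -18/6 = -3, so r = -3.
Then A·(-3)^0 = -2 gives A = -2, and P(k) = -2·(-3)^k.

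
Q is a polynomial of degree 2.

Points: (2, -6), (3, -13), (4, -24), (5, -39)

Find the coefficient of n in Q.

First differences: -7, -11, -15. Second differences: -4, -4.
Level-2 differences are constant, so Q has degree 2.
Fitting a degree-2 polynomial gives Q(n) = -2n² + 3n - 4.
The coefficient of n is 3.

3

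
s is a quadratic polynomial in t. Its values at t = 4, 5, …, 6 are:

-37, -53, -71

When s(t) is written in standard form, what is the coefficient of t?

Write s(t) = at² + bt + c; the 3 given values yield a linear system in the 3 coefficients.
Solving, s(t) = -t² - 7t + 7.
The coefficient of t is -7.

-7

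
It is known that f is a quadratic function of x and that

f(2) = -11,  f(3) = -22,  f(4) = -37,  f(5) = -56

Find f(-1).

First differences: -11, -15, -19. Second differences: -4, -4.
Level-2 differences are constant, so f has degree 2.
Fitting a degree-2 polynomial gives f(x) = -2x² - x - 1.
Then f(-1) = -2.

-2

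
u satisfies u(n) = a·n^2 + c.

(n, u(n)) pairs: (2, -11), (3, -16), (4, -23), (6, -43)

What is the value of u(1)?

-8

From u(2) = -11 and u(3) = -16: 4a + c = -11 and 9a + c = -16.
Subtracting: 5a = -5, so a = -1; then c = -11 − (-1)·4 = -7.
So u(n) = -1n² − 7, and u(1) = -8.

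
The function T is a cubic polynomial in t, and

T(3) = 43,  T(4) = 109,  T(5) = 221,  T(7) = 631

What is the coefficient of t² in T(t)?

Write T(t) = at³ + bt² + ct + d; the 4 given values yield a linear system in the 4 coefficients.
Solving, T(t) = 2t³ - t² - t + 1.
The coefficient of t² is -1.

-1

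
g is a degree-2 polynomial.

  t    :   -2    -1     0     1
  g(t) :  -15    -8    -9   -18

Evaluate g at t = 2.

-35

Write g(t) = at² + bt + c; the 4 given values yield a linear system in the 3 coefficients.
Solving, g(t) = -4t² - 5t - 9.
Then g(2) = -35.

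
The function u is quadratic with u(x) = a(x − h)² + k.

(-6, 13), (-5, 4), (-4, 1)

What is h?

First differences -9, -3; second difference 6 = 2a, so a = 3.
Expanding, the x-coefficient is −2ah = -6h; matching it to the data gives h = -4, and then k = 1.
So u(x) = 3(x + 4)² + 1.
Hence h = -4.

-4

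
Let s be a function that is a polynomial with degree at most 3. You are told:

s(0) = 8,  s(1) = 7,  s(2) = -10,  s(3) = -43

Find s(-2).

First differences: -1, -17, -33. Second differences: -16, -16.
Level-2 differences are constant, so s has degree 2.
Fitting a degree-2 polynomial gives s(x) = -8x² + 7x + 8.
Then s(-2) = -38.

-38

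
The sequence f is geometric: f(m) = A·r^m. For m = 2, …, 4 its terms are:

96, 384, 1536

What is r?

Consecutive ratio: 384/96 = 4, and 1536/384 = 4, so r = 4.
Then A·4^2 = 96 gives A = 6, and f(m) = 6·4^m.

4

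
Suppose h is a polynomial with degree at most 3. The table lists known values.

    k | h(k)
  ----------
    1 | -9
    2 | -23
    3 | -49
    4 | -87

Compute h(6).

First differences: -14, -26, -38. Second differences: -12, -12.
Level-2 differences are constant, so h has degree 2.
Fitting a degree-2 polynomial gives h(k) = -6k² + 4k - 7.
Then h(6) = -199.

-199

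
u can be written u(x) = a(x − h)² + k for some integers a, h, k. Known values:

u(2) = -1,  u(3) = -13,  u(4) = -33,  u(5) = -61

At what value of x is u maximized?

First differences -12, -20, -28; second difference -8 = 2a, so a = -4.
Expanding, the x-coefficient is −2ah = 8h; matching it to the data gives h = 1, and then k = 3.
So u(x) = -4(x − 1)² + 3.
Hence h = 1.

1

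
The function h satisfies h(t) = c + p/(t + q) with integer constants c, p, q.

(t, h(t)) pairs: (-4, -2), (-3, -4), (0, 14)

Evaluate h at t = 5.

(h(t) − c)(t + q) = p for each data point; the three points give a linear system in c and q, then p follows.
Solving: c = 2, q = 1, p = 12, so h(t) = 2 + 12/(t + 1).
Then h(5) = 2 + 12/6 = 4.

4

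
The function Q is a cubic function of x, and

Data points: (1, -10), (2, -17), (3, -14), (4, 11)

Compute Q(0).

-5

Write Q(x) = ax³ + bx² + cx + d; the 4 given values yield a linear system in the 4 coefficients.
Solving, Q(x) = 2x³ - 7x² - 5.
Then Q(0) = -5.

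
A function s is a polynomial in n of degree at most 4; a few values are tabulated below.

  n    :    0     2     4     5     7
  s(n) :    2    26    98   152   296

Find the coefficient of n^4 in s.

Write s(n) = an^4 + bn³ + cn² + dn + e; the 5 given values yield a linear system in the 5 coefficients.
Solving, the top 2 coefficients vanish, and s(n) = 6n² + 2.
The coefficient of n^4 is 0.

0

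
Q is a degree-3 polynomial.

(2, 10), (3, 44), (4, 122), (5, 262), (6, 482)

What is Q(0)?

2

First differences: 34, 78, 140, 220. Second differences: 44, 62, 80. Third differences: 18, 18.
Level-3 differences are constant, so Q has degree 3.
Fitting a degree-3 polynomial gives Q(n) = 3n³ - 5n² + 2n + 2.
Then Q(0) = 2.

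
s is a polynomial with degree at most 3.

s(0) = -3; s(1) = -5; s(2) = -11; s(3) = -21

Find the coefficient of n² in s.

-2

Write s(n) = an³ + bn² + cn + d; the 4 given values yield a linear system in the 4 coefficients.
Solving, the leading coefficient vanishes, and s(n) = -2n² - 3.
The coefficient of n² is -2.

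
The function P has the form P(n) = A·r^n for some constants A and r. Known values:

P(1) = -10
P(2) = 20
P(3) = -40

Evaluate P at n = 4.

Consecutive ratio: 20/(-10) = -2, and -40/20 = -2, so r = -2.
Then A·(-2)^1 = -10 gives A = 5, and P(n) = 5·(-2)^n.
P(4) = 5·(-2)^4 = 80.

80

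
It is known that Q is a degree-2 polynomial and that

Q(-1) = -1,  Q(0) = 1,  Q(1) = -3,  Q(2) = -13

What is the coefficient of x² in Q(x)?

First differences: 2, -4, -10. Second differences: -6, -6.
Level-2 differences are constant, so Q has degree 2.
Fitting a degree-2 polynomial gives Q(x) = -3x² - x + 1.
The coefficient of x² is -3.

-3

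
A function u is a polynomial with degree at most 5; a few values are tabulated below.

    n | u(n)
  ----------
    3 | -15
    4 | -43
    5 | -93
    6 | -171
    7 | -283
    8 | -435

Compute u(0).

First differences: -28, -50, -78, -112, -152. Second differences: -22, -28, -34, -40. Third differences: -6, -6, -6.
Level-3 differences are constant, so u has degree 3.
Fitting a degree-3 polynomial gives u(n) = -n³ + n² + 2n - 3.
Then u(0) = -3.

-3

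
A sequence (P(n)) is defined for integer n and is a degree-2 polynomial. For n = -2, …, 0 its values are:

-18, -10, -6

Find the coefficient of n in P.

Write P(n) = an² + bn + c; the 3 given values yield a linear system in the 3 coefficients.
Solving, P(n) = -2n² + 2n - 6.
The coefficient of n is 2.

2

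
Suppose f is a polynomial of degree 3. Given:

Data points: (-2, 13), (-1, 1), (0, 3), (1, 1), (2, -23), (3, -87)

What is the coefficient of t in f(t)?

3

First differences: -12, 2, -2, -24, -64. Second differences: 14, -4, -22, -40. Third differences: -18, -18, -18.
Level-3 differences are constant, so f has degree 3.
Fitting a degree-3 polynomial gives f(t) = -3t³ - 2t² + 3t + 3.
The coefficient of t is 3.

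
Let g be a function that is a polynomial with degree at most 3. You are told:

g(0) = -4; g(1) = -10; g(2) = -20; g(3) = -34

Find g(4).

-52

First differences: -6, -10, -14. Second differences: -4, -4.
Level-2 differences are constant, so g has degree 2.
Fitting a degree-2 polynomial gives g(n) = -2n² - 4n - 4.
Then g(4) = -52.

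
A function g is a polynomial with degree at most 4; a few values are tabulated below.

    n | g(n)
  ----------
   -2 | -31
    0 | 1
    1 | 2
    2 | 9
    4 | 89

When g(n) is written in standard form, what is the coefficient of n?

2

Write g(n) = an^4 + bn³ + cn² + dn + e; the 5 given values yield a linear system in the 5 coefficients.
Solving, the leading coefficient vanishes, and g(n) = 2n³ - 3n² + 2n + 1.
The coefficient of n is 2.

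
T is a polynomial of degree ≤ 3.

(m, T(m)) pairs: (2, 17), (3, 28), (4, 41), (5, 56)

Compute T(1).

8

First differences: 11, 13, 15. Second differences: 2, 2.
Level-2 differences are constant, so T has degree 2.
Fitting a degree-2 polynomial gives T(m) = m² + 6m + 1.
Then T(1) = 8.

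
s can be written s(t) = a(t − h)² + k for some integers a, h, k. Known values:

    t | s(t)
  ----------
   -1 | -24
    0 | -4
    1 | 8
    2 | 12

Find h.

2

First differences 20, 12, 4; second difference -8 = 2a, so a = -4.
Expanding, the t-coefficient is −2ah = 8h; matching it to the data gives h = 2, and then k = 12.
So s(t) = -4(t − 2)² + 12.
Hence h = 2.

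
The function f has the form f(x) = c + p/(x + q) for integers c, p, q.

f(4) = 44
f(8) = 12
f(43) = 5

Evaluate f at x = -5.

(f(x) − c)(x + q) = p for each data point; the three points give a linear system in c and q, then p follows.
Solving: c = 4, q = -3, p = 40, so f(x) = 4 + 40/(x − 3).
Then f(-5) = 4 + 40/(-8) = -1.

-1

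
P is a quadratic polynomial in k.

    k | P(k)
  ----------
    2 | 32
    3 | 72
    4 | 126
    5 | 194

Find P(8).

First differences: 40, 54, 68. Second differences: 14, 14.
Level-2 differences are constant, so P has degree 2.
Fitting a degree-2 polynomial gives P(k) = 7k² + 5k - 6.
Then P(8) = 482.

482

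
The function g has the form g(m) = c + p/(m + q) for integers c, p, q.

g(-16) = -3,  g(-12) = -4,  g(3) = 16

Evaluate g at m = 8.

(g(m) − c)(m + q) = p for each data point; the three points give a linear system in c and q, then p follows.
Solving: c = 0, q = 0, p = 48, so g(m) = 48/(m + 0).
Then g(8) = 0 + 48/8 = 6.

6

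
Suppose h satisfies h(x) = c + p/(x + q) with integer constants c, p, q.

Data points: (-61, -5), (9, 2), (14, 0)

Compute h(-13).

(h(x) − c)(x + q) = p for each data point; the three points give a linear system in c and q, then p follows.
Solving: c = -4, q = 1, p = 60, so h(x) = -4 + 60/(x + 1).
Then h(-13) = -4 + 60/(-12) = -9.

-9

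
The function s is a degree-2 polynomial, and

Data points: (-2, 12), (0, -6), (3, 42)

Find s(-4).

70

Write s(m) = am² + bm + c; the 3 given values yield a linear system in the 3 coefficients.
Solving, s(m) = 5m² + m - 6.
Then s(-4) = 70.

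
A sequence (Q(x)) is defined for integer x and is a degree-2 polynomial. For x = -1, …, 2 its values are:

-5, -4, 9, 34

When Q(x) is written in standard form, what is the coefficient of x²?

First differences: 1, 13, 25. Second differences: 12, 12.
Level-2 differences are constant, so Q has degree 2.
Fitting a degree-2 polynomial gives Q(x) = 6x² + 7x - 4.
The coefficient of x² is 6.

6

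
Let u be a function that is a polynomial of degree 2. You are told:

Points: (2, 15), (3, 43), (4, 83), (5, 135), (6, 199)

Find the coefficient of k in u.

-2

Write u(k) = ak² + bk + c; the 5 given values yield a linear system in the 3 coefficients.
Solving, u(k) = 6k² - 2k - 5.
The coefficient of k is -2.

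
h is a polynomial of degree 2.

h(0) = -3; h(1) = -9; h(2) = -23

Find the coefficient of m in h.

-2

Write h(m) = am² + bm + c; the 3 given values yield a linear system in the 3 coefficients.
Solving, h(m) = -4m² - 2m - 3.
The coefficient of m is -2.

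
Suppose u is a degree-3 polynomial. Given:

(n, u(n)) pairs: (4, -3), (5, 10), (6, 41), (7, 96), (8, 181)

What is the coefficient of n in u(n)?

Write u(n) = an³ + bn² + cn + d; the 5 given values yield a linear system in the 4 coefficients.
Solving, u(n) = n³ - 6n² + 6n + 5.
The coefficient of n is 6.

6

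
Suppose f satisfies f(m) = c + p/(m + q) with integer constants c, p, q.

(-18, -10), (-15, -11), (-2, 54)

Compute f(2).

(f(m) − c)(m + q) = p for each data point; the three points give a linear system in c and q, then p follows.
Solving: c = -6, q = 3, p = 60, so f(m) = -6 + 60/(m + 3).
Then f(2) = -6 + 60/5 = 6.

6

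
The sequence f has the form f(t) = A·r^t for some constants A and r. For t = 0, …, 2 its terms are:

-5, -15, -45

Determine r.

Consecutive ratio: -15/(-5) = 3, and -45/(-15) = 3, so r = 3.
Then A·3^0 = -5 gives A = -5, and f(t) = -5·3^t.

3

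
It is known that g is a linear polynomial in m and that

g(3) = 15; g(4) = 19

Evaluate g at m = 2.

11

Write g(m) = am + b; the 2 given values yield a linear system in the 2 coefficients.
Solving, g(m) = 4m + 3.
Then g(2) = 11.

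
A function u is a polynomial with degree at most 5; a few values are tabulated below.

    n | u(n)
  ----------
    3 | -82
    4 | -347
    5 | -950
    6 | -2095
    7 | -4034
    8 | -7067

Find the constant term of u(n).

5

Write u(n) = an^5 + bn^4 + cn³ + dn² + en + p; the 6 given values yield a linear system in the 6 coefficients.
Solving, the leading coefficient vanishes, and u(n) = -2n^4 + 2n³ + n² + 4n + 5.
The constant term is u(0) = 5.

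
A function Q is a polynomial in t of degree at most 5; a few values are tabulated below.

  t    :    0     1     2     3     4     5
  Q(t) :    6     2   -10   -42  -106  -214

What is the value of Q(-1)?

First differences: -4, -12, -32, -64, -108. Second differences: -8, -20, -32, -44. Third differences: -12, -12, -12.
Level-3 differences are constant, so Q has degree 3.
Fitting a degree-3 polynomial gives Q(t) = -2t³ + 2t² - 4t + 6.
Then Q(-1) = 14.

14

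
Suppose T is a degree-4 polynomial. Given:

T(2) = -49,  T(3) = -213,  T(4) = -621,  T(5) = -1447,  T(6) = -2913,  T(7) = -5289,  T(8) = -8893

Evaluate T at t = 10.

First differences: -164, -408, -826, -1466, -2376, -3604. Second differences: -244, -418, -640, -910, -1228. Third differences: -174, -222, -270, -318. Fourth differences: -48, -48, -48.
Level-4 differences are constant, so T has degree 4.
Fitting a degree-4 polynomial gives T(t) = -2t^4 - t³ - 3t² + 3.
Then T(10) = -21297.

-21297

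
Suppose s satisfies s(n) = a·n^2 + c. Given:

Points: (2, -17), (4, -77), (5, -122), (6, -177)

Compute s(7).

From s(2) = -17 and s(4) = -77: 4a + c = -17 and 16a + c = -77.
Subtracting: 12a = -60, so a = -5; then c = -17 − (-5)·4 = 3.
So s(n) = -5n² + 3, and s(7) = -242.

-242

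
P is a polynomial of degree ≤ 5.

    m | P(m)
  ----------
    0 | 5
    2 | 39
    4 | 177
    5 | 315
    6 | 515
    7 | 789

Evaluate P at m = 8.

1149

Write P(m) = am^5 + bm^4 + cm³ + dm² + em + p; the 6 given values yield a linear system in the 6 coefficients.
Solving, the top 2 coefficients vanish, and P(m) = 2m³ + m² + 7m + 5.
Then P(8) = 1149.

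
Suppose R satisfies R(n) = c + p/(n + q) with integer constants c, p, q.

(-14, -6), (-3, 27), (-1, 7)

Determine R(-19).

(R(n) − c)(n + q) = p for each data point; the three points give a linear system in c and q, then p follows.
Solving: c = -3, q = 4, p = 30, so R(n) = -3 + 30/(n + 4).
Then R(-19) = -3 + 30/(-15) = -5.

-5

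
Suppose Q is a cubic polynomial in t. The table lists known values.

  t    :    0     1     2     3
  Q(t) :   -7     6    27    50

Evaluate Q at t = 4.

Write Q(t) = at³ + bt² + ct + d; the 4 given values yield a linear system in the 4 coefficients.
Solving, Q(t) = -t³ + 7t² + 7t - 7.
Then Q(4) = 69.

69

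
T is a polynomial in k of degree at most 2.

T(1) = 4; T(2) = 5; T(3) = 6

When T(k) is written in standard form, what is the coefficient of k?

1

Write T(k) = ak² + bk + c; the 3 given values yield a linear system in the 3 coefficients.
Solving, the leading coefficient vanishes, and T(k) = k + 3.
The coefficient of k is 1.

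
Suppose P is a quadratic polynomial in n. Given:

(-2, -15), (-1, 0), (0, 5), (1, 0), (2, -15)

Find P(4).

First differences: 15, 5, -5, -15. Second differences: -10, -10, -10.
Level-2 differences are constant, so P has degree 2.
Fitting a degree-2 polynomial gives P(n) = -5n² + 5.
Then P(4) = -75.

-75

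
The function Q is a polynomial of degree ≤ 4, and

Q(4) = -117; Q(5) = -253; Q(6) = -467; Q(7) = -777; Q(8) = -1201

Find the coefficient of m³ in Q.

First differences: -136, -214, -310, -424. Second differences: -78, -96, -114. Third differences: -18, -18.
Level-3 differences are constant, so Q has degree 3.
Fitting a degree-3 polynomial gives Q(m) = -3m³ + 6m² - 7m + 7.
The coefficient of m³ is -3.

-3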